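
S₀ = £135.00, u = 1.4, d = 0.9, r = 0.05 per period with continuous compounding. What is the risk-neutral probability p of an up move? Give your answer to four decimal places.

Risk-neutral probability p = (e^0.05 − 0.9)/(1.4 − 0.9) = 0.1513/0.5000 = 0.3025

p = 0.3025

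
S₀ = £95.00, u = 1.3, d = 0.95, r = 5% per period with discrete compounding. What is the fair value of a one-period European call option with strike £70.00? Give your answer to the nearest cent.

£28.33

Risk-neutral probability p = (1 + 0.05 − 0.95)/(1.3 − 0.95) = 0.1000/0.3500 = 0.2857
Terminal stock prices: S_u = 123.5, S_d = 90.25
Terminal payoffs (S − K): max(53.5, 0) = 53.5, max(20.25, 0) = 20.25
Node 0 (S = 95): V_0 = 1/1.05·[0.2857·53.5000 + 0.7143·20.2500] = 28.3333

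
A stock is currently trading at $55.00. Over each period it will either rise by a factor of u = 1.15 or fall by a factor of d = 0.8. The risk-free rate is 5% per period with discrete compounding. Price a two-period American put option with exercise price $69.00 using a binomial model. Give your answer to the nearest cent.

$14.00

Risk-neutral probability p = (1 + 0.05 − 0.8)/(1.15 − 0.8) = 0.2500/0.3500 = 0.7143
Terminal stock prices: S_uu = 72.74, S_ud = 50.6, S_dd = 35.2
Terminal payoffs (K − S): max(-3.737, 0) = 0, max(18.4, 0) = 18.4, max(33.8, 0) = 33.8
Node u (S = 63.25): continuation = 1/1.05·[0.7143·0.0000 + 0.2857·18.4000] = 5.0068; exercise value = 5.7500 > continuation, so V_u = 5.7500 (exercise)
Node d (S = 44): continuation = 1/1.05·[0.7143·18.4000 + 0.2857·33.8000] = 21.7143; exercise value = 25.0000 > continuation, so V_d = 25.0000 (exercise)
Node 0 (S = 55): continuation = 1/1.05·[0.7143·5.7500 + 0.2857·25.0000] = 10.7143; exercise value = 14.0000 > continuation, so V_0 = 14.0000 (exercise)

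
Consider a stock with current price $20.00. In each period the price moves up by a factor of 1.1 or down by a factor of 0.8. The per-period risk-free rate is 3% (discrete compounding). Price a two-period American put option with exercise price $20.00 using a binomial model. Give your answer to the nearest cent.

$1.31

Risk-neutral probability p = (1 + 0.03 − 0.8)/(1.1 − 0.8) = 0.2300/0.3000 = 0.7667
Terminal stock prices: S_uu = 24.2, S_ud = 17.6, S_dd = 12.8
Terminal payoffs (K − S): max(-4.2, 0) = 0, max(2.4, 0) = 2.4, max(7.2, 0) = 7.2
Node u (S = 22): continuation = 1/1.03·[0.7667·0.0000 + 0.2333·2.4000] = 0.5437; exercise value = 0.0000 ≤ continuation, so V_u = 0.5437
Node d (S = 16): continuation = 1/1.03·[0.7667·2.4000 + 0.2333·7.2000] = 3.4175; exercise value = 4.0000 > continuation, so V_d = 4.0000 (exercise)
Node 0 (S = 20): continuation = 1/1.03·[0.7667·0.5437 + 0.2333·4.0000] = 1.3108; exercise value = 0.0000 ≤ continuation, so V_0 = 1.3108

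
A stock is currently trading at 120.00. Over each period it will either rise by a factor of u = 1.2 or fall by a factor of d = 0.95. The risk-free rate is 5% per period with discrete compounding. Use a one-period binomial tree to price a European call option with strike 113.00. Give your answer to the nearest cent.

12.38

Risk-neutral probability p = (1 + 0.05 − 0.95)/(1.2 − 0.95) = 0.1000/0.2500 = 0.4000
Terminal stock prices: S_u = 144, S_d = 114
Terminal payoffs (S − K): max(31, 0) = 31, max(1, 0) = 1
Node 0 (S = 120): V_0 = 1/1.05·[0.4000·31.0000 + 0.6000·1.0000] = 12.3810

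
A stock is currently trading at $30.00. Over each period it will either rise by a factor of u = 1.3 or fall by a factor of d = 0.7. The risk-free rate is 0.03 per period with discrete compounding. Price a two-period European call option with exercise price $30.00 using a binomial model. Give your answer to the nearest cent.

Risk-neutral probability p = (1 + 0.03 − 0.7)/(1.3 − 0.7) = 0.3300/0.6000 = 0.5500
Terminal stock prices: S_uu = 50.7, S_ud = 27.3, S_dd = 14.7
Terminal payoffs (S − K): max(20.7, 0) = 20.7, max(-2.7, 0) = 0, max(-15.3, 0) = 0
Node u (S = 39): V_u = 1/1.03·[0.5500·20.7000 + 0.4500·0.0000] = 11.0534
Node d (S = 21): V_d = 1/1.03·[0.5500·0.0000 + 0.4500·0.0000] = 0.0000
Node 0 (S = 30): V_0 = 1/1.03·[0.5500·11.0534 + 0.4500·0.0000] = 5.9023

$5.90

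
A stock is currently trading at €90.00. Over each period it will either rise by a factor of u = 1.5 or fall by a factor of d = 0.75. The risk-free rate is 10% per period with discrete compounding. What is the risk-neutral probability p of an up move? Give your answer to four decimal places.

p = 0.4667

Risk-neutral probability p = (1 + 0.1 − 0.75)/(1.5 − 0.75) = 0.3500/0.7500 = 0.4667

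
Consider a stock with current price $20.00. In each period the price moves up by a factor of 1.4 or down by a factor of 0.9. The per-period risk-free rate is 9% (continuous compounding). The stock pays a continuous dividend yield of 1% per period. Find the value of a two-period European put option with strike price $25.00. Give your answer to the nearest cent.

Per-period risk-free factor R = e^0.09 = 1.0942; dividend-adjusted growth = e^(0.09−0.01) = 1.0833.
Risk-neutral probability p = (1.0833 − 0.9)/(1.4 − 0.9) = 0.1833/0.5000 = 0.3666
Terminal stock prices: S_uu = 39.2, S_ud = 25.2, S_dd = 16.2
Terminal payoffs (K − S): max(-14.2, 0) = 0, max(-0.2, 0) = 0, max(8.8, 0) = 8.8
Node u (S = 28): V_u = e^(−0.09)·[0.3666·0.0000 + 0.6334·0.0000] = 0.0000
Node d (S = 18): V_d = e^(−0.09)·[0.3666·0.0000 + 0.6334·8.8000] = 5.0944
Node 0 (S = 20): V_0 = e^(−0.09)·[0.3666·0.0000 + 0.6334·5.0944] = 2.9492

$2.95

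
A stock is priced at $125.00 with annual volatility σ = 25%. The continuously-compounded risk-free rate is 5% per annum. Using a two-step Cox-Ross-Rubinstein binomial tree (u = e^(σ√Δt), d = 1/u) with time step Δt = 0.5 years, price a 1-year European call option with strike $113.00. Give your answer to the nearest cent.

$22.88

CRR parameters: u = e^(σ√Δt) = e^(0.25·√0.5) = 1.1934, d = 1/u = 0.8380
Per-period rate: rΔt = 0.05·0.5 = 0.025, so R = e^0.025 = 1.0253
Risk-neutral probability p = (e^0.025 − 0.8380)/(1.1934 − 0.8380) = 0.1873/0.3554 = 0.5272
Terminal stock prices: S_uu = 178, S_ud = 125, S_dd = 87.77
Terminal payoffs (S − K): max(65.01, 0) = 65.01, max(12, 0) = 12, max(-25.23, 0) = 0
Node u (S = 149.2): V_u = e^(−0.025)·[0.5272·65.0149 + 0.4728·12.0000] = 38.9606
Node d (S = 104.7): V_d = e^(−0.025)·[0.5272·12.0000 + 0.4728·0.0000] = 6.1696
Node 0 (S = 125): V_0 = e^(−0.025)·[0.5272·38.9606 + 0.4728·6.1696] = 22.8763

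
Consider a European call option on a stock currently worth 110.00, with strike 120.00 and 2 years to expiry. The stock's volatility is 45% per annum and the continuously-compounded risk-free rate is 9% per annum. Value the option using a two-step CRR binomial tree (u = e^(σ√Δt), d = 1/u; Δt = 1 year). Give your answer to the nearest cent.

30.26

CRR parameters: u = e^(σ√Δt) = e^(0.45·√1) = 1.5683, d = 1/u = 0.6376
Per-period rate: rΔt = 0.09·1 = 0.09, so R = e^0.09 = 1.0942
Risk-neutral probability p = (e^0.09 − 0.6376)/(1.5683 − 0.6376) = 0.4565/0.9307 = 0.4905
Terminal stock prices: S_uu = 270.6, S_ud = 110, S_dd = 44.72
Terminal payoffs (S − K): max(150.6, 0) = 150.6, max(-10, 0) = 0, max(-75.28, 0) = 0
Node u (S = 172.5): V_u = e^(−0.09)·[0.4905·150.5563 + 0.5095·0.0000] = 67.4986
Node d (S = 70.14): V_d = e^(−0.09)·[0.4905·0.0000 + 0.5095·0.0000] = 0.0000
Node 0 (S = 110): V_0 = e^(−0.09)·[0.4905·67.4986 + 0.5095·0.0000] = 30.2615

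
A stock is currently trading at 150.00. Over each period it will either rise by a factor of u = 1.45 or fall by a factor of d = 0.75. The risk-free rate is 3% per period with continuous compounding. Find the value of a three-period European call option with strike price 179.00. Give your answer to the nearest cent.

Risk-neutral probability p = (e^0.03 − 0.75)/(1.45 − 0.75) = 0.2805/0.7000 = 0.4006
Terminal stock prices: S_uuu = 457.3, S_uud = 236.5, S_udd = 122.3, S_ddd = 63.28
Terminal payoffs (S − K): max(278.3, 0) = 278.3, max(57.53, 0) = 57.53, max(-56.66, 0) = 0, max(-115.7, 0) = 0
Node uu (S = 315.4): V_uu = e^(−0.03)·[0.4006·278.2937 + 0.5994·57.5312] = 141.6652
Node ud (S = 163.1): V_ud = e^(−0.03)·[0.4006·57.5312 + 0.5994·0.0000] = 22.3686
Node dd (S = 84.38): V_dd = e^(−0.03)·[0.4006·0.0000 + 0.5994·0.0000] = 0.0000
Node u (S = 217.5): V_u = e^(−0.03)·[0.4006·141.6652 + 0.5994·22.3686] = 68.0911
Node d (S = 112.5): V_d = e^(−0.03)·[0.4006·22.3686 + 0.5994·0.0000] = 8.6971
Node 0 (S = 150): V_0 = e^(−0.03)·[0.4006·68.0911 + 0.5994·8.6971] = 31.5329

31.53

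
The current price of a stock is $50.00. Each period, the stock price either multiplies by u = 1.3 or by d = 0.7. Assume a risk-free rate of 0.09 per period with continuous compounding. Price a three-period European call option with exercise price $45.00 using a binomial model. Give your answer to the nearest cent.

$18.83

Risk-neutral probability p = (e^0.09 − 0.7)/(1.3 − 0.7) = 0.3942/0.6000 = 0.6570
Terminal stock prices: S_uuu = 109.9, S_uud = 59.15, S_udd = 31.85, S_ddd = 17.15
Terminal payoffs (S − K): max(64.85, 0) = 64.85, max(14.15, 0) = 14.15, max(-13.15, 0) = 0, max(-27.85, 0) = 0
Node uu (S = 84.5): V_uu = e^(−0.09)·[0.6570·64.8500 + 0.3430·14.1500] = 43.3731
Node ud (S = 45.5): V_ud = e^(−0.09)·[0.6570·14.1500 + 0.3430·0.0000] = 8.4959
Node dd (S = 24.5): V_dd = e^(−0.09)·[0.6570·0.0000 + 0.3430·0.0000] = 0.0000
Node u (S = 65): V_u = e^(−0.09)·[0.6570·43.3731 + 0.3430·8.4959] = 28.7054
Node d (S = 35): V_d = e^(−0.09)·[0.6570·8.4959 + 0.3430·0.0000] = 5.1010
Node 0 (S = 50): V_0 = e^(−0.09)·[0.6570·28.7054 + 0.3430·5.1010] = 18.8344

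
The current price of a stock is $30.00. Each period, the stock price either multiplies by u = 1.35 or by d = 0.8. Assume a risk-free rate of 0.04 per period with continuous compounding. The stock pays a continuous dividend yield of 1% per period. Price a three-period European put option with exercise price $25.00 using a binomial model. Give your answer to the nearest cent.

$1.68

Per-period risk-free factor R = e^0.04 = 1.0408; dividend-adjusted growth = e^(0.04−0.01) = 1.0305.
Risk-neutral probability p = (1.0305 − 0.8)/(1.35 − 0.8) = 0.2305/0.5500 = 0.4190
Terminal stock prices: S_uuu = 73.81, S_uud = 43.74, S_udd = 25.92, S_ddd = 15.36
Terminal payoffs (K − S): max(-48.81, 0) = 0, max(-18.74, 0) = 0, max(-0.92, 0) = 0, max(9.64, 0) = 9.64
Node uu (S = 54.68): V_uu = e^(−0.04)·[0.4190·0.0000 + 0.5810·0.0000] = 0.0000
Node ud (S = 32.4): V_ud = e^(−0.04)·[0.4190·0.0000 + 0.5810·0.0000] = 0.0000
Node dd (S = 19.2): V_dd = e^(−0.04)·[0.4190·0.0000 + 0.5810·9.6400] = 5.3812
Node u (S = 40.5): V_u = e^(−0.04)·[0.4190·0.0000 + 0.5810·0.0000] = 0.0000
Node d (S = 24): V_d = e^(−0.04)·[0.4190·0.0000 + 0.5810·5.3812] = 3.0038
Node 0 (S = 30): V_0 = e^(−0.04)·[0.4190·0.0000 + 0.5810·3.0038] = 1.6768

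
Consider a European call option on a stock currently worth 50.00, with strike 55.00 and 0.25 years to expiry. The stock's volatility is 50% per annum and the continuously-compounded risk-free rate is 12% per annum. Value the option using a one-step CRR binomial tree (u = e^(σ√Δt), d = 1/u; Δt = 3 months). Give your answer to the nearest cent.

4.45

CRR parameters: u = e^(σ√Δt) = e^(0.5·√0.25) = 1.2840, d = 1/u = 0.7788
Per-period rate: rΔt = 0.12·0.25 = 0.03, so R = e^0.03 = 1.0305
Risk-neutral probability p = (e^0.03 − 0.7788)/(1.2840 − 0.7788) = 0.2517/0.5052 = 0.4981
Terminal stock prices: S_u = 64.2, S_d = 38.94
Terminal payoffs (S − K): max(9.201, 0) = 9.201, max(-16.06, 0) = 0
Node 0 (S = 50): V_0 = e^(−0.03)·[0.4981·9.2013 + 0.5019·0.0000] = 4.4477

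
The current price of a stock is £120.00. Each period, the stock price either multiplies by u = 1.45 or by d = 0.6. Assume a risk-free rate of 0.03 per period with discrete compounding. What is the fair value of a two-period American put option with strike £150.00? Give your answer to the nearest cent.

£48.16

Risk-neutral probability p = (1 + 0.03 − 0.6)/(1.45 − 0.6) = 0.4300/0.8500 = 0.5059
Terminal stock prices: S_uu = 252.3, S_ud = 104.4, S_dd = 43.2
Terminal payoffs (K − S): max(-102.3, 0) = 0, max(45.6, 0) = 45.6, max(106.8, 0) = 106.8
Node u (S = 174): continuation = 1/1.03·[0.5059·0.0000 + 0.4941·45.6000] = 21.8755; exercise value = 0.0000 ≤ continuation, so V_u = 21.8755
Node d (S = 72): continuation = 1/1.03·[0.5059·45.6000 + 0.4941·106.8000] = 73.6311; exercise value = 78.0000 > continuation, so V_d = 78.0000 (exercise)
Node 0 (S = 120): continuation = 1/1.03·[0.5059·21.8755 + 0.4941·78.0000] = 48.1627; exercise value = 30.0000 ≤ continuation, so V_0 = 48.1627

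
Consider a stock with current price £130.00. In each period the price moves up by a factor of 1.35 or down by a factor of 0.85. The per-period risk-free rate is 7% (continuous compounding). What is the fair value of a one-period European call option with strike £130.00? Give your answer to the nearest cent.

Risk-neutral probability p = (e^0.07 − 0.85)/(1.35 − 0.85) = 0.2225/0.5000 = 0.4450
Terminal stock prices: S_u = 175.5, S_d = 110.5
Terminal payoffs (S − K): max(45.5, 0) = 45.5, max(-19.5, 0) = 0
Node 0 (S = 130): V_0 = e^(−0.07)·[0.4450·45.5000 + 0.5550·0.0000] = 18.8793

£18.88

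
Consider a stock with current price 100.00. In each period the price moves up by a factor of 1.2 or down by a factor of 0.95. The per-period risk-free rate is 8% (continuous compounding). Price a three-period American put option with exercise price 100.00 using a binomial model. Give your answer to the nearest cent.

2.15

Risk-neutral probability p = (e^0.08 − 0.95)/(1.2 − 0.95) = 0.1333/0.2500 = 0.5331
Terminal stock prices: S_uuu = 172.8, S_uud = 136.8, S_udd = 108.3, S_ddd = 85.74
Terminal payoffs (K − S): max(-72.8, 0) = 0, max(-36.8, 0) = 0, max(-8.3, 0) = 0, max(14.26, 0) = 14.26
Node uu (S = 144): continuation = e^(−0.08)·[0.5331·0.0000 + 0.4669·0.0000] = 0.0000; exercise value = 0.0000 ≤ continuation, so V_uu = 0.0000
Node ud (S = 114): continuation = e^(−0.08)·[0.5331·0.0000 + 0.4669·0.0000] = 0.0000; exercise value = 0.0000 ≤ continuation, so V_ud = 0.0000
Node dd (S = 90.25): continuation = e^(−0.08)·[0.5331·0.0000 + 0.4669·14.2625] = 6.1465; exercise value = 9.7500 > continuation, so V_dd = 9.7500 (exercise)
Node u (S = 120): continuation = e^(−0.08)·[0.5331·0.0000 + 0.4669·0.0000] = 0.0000; exercise value = 0.0000 ≤ continuation, so V_u = 0.0000
Node d (S = 95): continuation = e^(−0.08)·[0.5331·0.0000 + 0.4669·9.7500] = 4.2018; exercise value = 5.0000 > continuation, so V_d = 5.0000 (exercise)
Node 0 (S = 100): continuation = e^(−0.08)·[0.5331·0.0000 + 0.4669·5.0000] = 2.1548; exercise value = 0.0000 ≤ continuation, so V_0 = 2.1548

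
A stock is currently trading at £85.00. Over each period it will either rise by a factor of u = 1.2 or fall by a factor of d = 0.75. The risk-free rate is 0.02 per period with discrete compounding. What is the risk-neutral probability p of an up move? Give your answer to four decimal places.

p = 0.6000

Risk-neutral probability p = (1 + 0.02 − 0.75)/(1.2 − 0.75) = 0.2700/0.4500 = 0.6000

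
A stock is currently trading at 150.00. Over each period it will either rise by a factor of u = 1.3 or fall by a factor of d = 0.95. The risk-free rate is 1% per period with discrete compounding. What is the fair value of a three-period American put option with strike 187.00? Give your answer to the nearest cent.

Risk-neutral probability p = (1 + 0.01 − 0.95)/(1.3 − 0.95) = 0.0600/0.3500 = 0.1714
Terminal stock prices: S_uuu = 329.6, S_uud = 240.8, S_udd = 176, S_ddd = 128.6
Terminal payoffs (K − S): max(-142.6, 0) = 0, max(-53.83, 0) = 0, max(11.01, 0) = 11.01, max(58.39, 0) = 58.39
Node uu (S = 253.5): continuation = 1/1.01·[0.1714·0.0000 + 0.8286·0.0000] = 0.0000; exercise value = 0.0000 ≤ continuation, so V_uu = 0.0000
Node ud (S = 185.2): continuation = 1/1.01·[0.1714·0.0000 + 0.8286·11.0125] = 9.0343; exercise value = 1.7500 ≤ continuation, so V_ud = 9.0343
Node dd (S = 135.4): continuation = 1/1.01·[0.1714·11.0125 + 0.8286·58.3938] = 49.7735; exercise value = 51.6250 > continuation, so V_dd = 51.6250 (exercise)
Node u (S = 195): continuation = 1/1.01·[0.1714·0.0000 + 0.8286·9.0343] = 7.4114; exercise value = 0.0000 ≤ continuation, so V_u = 7.4114
Node d (S = 142.5): continuation = 1/1.01·[0.1714·9.0343 + 0.8286·51.6250] = 43.8849; exercise value = 44.5000 > continuation, so V_d = 44.5000 (exercise)
Node 0 (S = 150): continuation = 1/1.01·[0.1714·7.4114 + 0.8286·44.5000] = 37.7643; exercise value = 37.0000 ≤ continuation, so V_0 = 37.7643

37.76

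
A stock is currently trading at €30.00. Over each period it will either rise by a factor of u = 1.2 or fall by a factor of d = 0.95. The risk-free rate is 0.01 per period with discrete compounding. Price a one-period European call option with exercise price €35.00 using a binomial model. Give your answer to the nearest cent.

Risk-neutral probability p = (1 + 0.01 − 0.95)/(1.2 − 0.95) = 0.0600/0.2500 = 0.2400
Terminal stock prices: S_u = 36, S_d = 28.5
Terminal payoffs (S − K): max(1, 0) = 1, max(-6.5, 0) = 0
Node 0 (S = 30): V_0 = 1/1.01·[0.2400·1.0000 + 0.7600·0.0000] = 0.2376

€0.24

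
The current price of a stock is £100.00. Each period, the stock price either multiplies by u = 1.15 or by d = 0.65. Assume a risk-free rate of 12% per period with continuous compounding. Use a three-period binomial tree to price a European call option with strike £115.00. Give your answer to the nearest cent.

Risk-neutral probability p = (e^0.12 − 0.65)/(1.15 − 0.65) = 0.4775/0.5000 = 0.9550
Terminal stock prices: S_uuu = 152.1, S_uud = 85.96, S_udd = 48.59, S_ddd = 27.46
Terminal payoffs (S − K): max(37.09, 0) = 37.09, max(-29.04, 0) = 0, max(-66.41, 0) = 0, max(-87.54, 0) = 0
Node uu (S = 132.2): V_uu = e^(−0.12)·[0.9550·37.0875 + 0.0450·0.0000] = 31.4132
Node ud (S = 74.75): V_ud = e^(−0.12)·[0.9550·0.0000 + 0.0450·0.0000] = 0.0000
Node dd (S = 42.25): V_dd = e^(−0.12)·[0.9550·0.0000 + 0.0450·0.0000] = 0.0000
Node u (S = 115): V_u = e^(−0.12)·[0.9550·31.4132 + 0.0450·0.0000] = 26.6071
Node d (S = 65): V_d = e^(−0.12)·[0.9550·0.0000 + 0.0450·0.0000] = 0.0000
Node 0 (S = 100): V_0 = e^(−0.12)·[0.9550·26.6071 + 0.0450·0.0000] = 22.5363

£22.54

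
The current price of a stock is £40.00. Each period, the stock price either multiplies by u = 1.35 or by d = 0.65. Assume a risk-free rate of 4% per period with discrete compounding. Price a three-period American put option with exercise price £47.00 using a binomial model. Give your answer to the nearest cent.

£11.66

Risk-neutral probability p = (1 + 0.04 − 0.65)/(1.35 − 0.65) = 0.3900/0.7000 = 0.5571
Terminal stock prices: S_uuu = 98.42, S_uud = 47.39, S_udd = 22.82, S_ddd = 10.98
Terminal payoffs (K − S): max(-51.42, 0) = 0, max(-0.385, 0) = 0, max(24.18, 0) = 24.18, max(36.02, 0) = 36.02
Node uu (S = 72.9): continuation = 1/1.04·[0.5571·0.0000 + 0.4429·0.0000] = 0.0000; exercise value = 0.0000 ≤ continuation, so V_uu = 0.0000
Node ud (S = 35.1): continuation = 1/1.04·[0.5571·0.0000 + 0.4429·24.1850] = 10.2986; exercise value = 11.9000 > continuation, so V_ud = 11.9000 (exercise)
Node dd (S = 16.9): continuation = 1/1.04·[0.5571·24.1850 + 0.4429·36.0150] = 28.2923; exercise value = 30.1000 > continuation, so V_dd = 30.1000 (exercise)
Node u (S = 54): continuation = 1/1.04·[0.5571·0.0000 + 0.4429·11.9000] = 5.0673; exercise value = 0.0000 ≤ continuation, so V_u = 5.0673
Node d (S = 26): continuation = 1/1.04·[0.5571·11.9000 + 0.4429·30.1000] = 19.1923; exercise value = 21.0000 > continuation, so V_d = 21.0000 (exercise)
Node 0 (S = 40): continuation = 1/1.04·[0.5571·5.0673 + 0.4429·21.0000] = 11.6569; exercise value = 7.0000 ≤ continuation, so V_0 = 11.6569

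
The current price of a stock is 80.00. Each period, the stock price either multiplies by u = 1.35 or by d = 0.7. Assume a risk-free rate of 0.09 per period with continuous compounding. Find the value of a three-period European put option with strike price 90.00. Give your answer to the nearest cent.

Risk-neutral probability p = (e^0.09 − 0.7)/(1.35 − 0.7) = 0.3942/0.6500 = 0.6064
Terminal stock prices: S_uuu = 196.8, S_uud = 102.1, S_udd = 52.92, S_ddd = 27.44
Terminal payoffs (K − S): max(-106.8, 0) = 0, max(-12.06, 0) = 0, max(37.08, 0) = 37.08, max(62.56, 0) = 62.56
Node uu (S = 145.8): V_uu = e^(−0.09)·[0.6064·0.0000 + 0.3936·0.0000] = 0.0000
Node ud (S = 75.6): V_ud = e^(−0.09)·[0.6064·0.0000 + 0.3936·37.0800] = 13.3378
Node dd (S = 39.2): V_dd = e^(−0.09)·[0.6064·37.0800 + 0.3936·62.5600] = 43.0538
Node u (S = 108): V_u = e^(−0.09)·[0.6064·0.0000 + 0.3936·13.3378] = 4.7976
Node d (S = 56): V_d = e^(−0.09)·[0.6064·13.3378 + 0.3936·43.0538] = 22.8788
Node 0 (S = 80): V_0 = e^(−0.09)·[0.6064·4.7976 + 0.3936·22.8788] = 10.8886

10.89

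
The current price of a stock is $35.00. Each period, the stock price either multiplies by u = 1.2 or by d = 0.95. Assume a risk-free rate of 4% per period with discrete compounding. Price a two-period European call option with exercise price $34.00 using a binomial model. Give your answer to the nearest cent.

Risk-neutral probability p = (1 + 0.04 − 0.95)/(1.2 − 0.95) = 0.0900/0.2500 = 0.3600
Terminal stock prices: S_uu = 50.4, S_ud = 39.9, S_dd = 31.59
Terminal payoffs (S − K): max(16.4, 0) = 16.4, max(5.9, 0) = 5.9, max(-2.413, 0) = 0
Node u (S = 42): V_u = 1/1.04·[0.3600·16.4000 + 0.6400·5.9000] = 9.3077
Node d (S = 33.25): V_d = 1/1.04·[0.3600·5.9000 + 0.6400·0.0000] = 2.0423
Node 0 (S = 35): V_0 = 1/1.04·[0.3600·9.3077 + 0.6400·2.0423] = 4.4787

$4.48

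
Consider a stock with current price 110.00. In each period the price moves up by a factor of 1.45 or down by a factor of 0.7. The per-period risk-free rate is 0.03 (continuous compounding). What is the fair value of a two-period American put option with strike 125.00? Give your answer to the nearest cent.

Risk-neutral probability p = (e^0.03 − 0.7)/(1.45 − 0.7) = 0.3305/0.7500 = 0.4406
Terminal stock prices: S_uu = 231.3, S_ud = 111.6, S_dd = 53.9
Terminal payoffs (K − S): max(-106.3, 0) = 0, max(13.35, 0) = 13.35, max(71.1, 0) = 71.1
Node u (S = 159.5): continuation = e^(−0.03)·[0.4406·0.0000 + 0.5594·13.3500] = 7.2472; exercise value = 0.0000 ≤ continuation, so V_u = 7.2472
Node d (S = 77): continuation = e^(−0.03)·[0.4406·13.3500 + 0.5594·71.1000] = 44.3057; exercise value = 48.0000 > continuation, so V_d = 48.0000 (exercise)
Node 0 (S = 110): continuation = e^(−0.03)·[0.4406·7.2472 + 0.5594·48.0000] = 29.1561; exercise value = 15.0000 ≤ continuation, so V_0 = 29.1561

29.16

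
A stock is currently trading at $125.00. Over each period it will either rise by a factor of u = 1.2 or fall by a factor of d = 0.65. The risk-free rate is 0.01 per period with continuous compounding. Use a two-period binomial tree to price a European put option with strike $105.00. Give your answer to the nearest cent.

Risk-neutral probability p = (e^0.01 − 0.65)/(1.2 − 0.65) = 0.3601/0.5500 = 0.6546
Terminal stock prices: S_uu = 180, S_ud = 97.5, S_dd = 52.81
Terminal payoffs (K − S): max(-75, 0) = 0, max(7.5, 0) = 7.5, max(52.19, 0) = 52.19
Node u (S = 150): V_u = e^(−0.01)·[0.6546·0.0000 + 0.3454·7.5000] = 2.5645
Node d (S = 81.25): V_d = e^(−0.01)·[0.6546·7.5000 + 0.3454·52.1875] = 22.7052
Node 0 (S = 125): V_0 = e^(−0.01)·[0.6546·2.5645 + 0.3454·22.7052] = 9.4256

$9.43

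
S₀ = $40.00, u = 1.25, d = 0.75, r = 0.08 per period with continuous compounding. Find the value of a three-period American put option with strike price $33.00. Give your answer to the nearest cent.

Risk-neutral probability p = (e^0.08 − 0.75)/(1.25 − 0.75) = 0.3333/0.5000 = 0.6666
Terminal stock prices: S_uuu = 78.12, S_uud = 46.88, S_udd = 28.12, S_ddd = 16.88
Terminal payoffs (K − S): max(-45.12, 0) = 0, max(-13.88, 0) = 0, max(4.875, 0) = 4.875, max(16.12, 0) = 16.12
Node uu (S = 62.5): continuation = e^(−0.08)·[0.6666·0.0000 + 0.3334·0.0000] = 0.0000; exercise value = 0.0000 ≤ continuation, so V_uu = 0.0000
Node ud (S = 37.5): continuation = e^(−0.08)·[0.6666·0.0000 + 0.3334·4.8750] = 1.5005; exercise value = 0.0000 ≤ continuation, so V_ud = 1.5005
Node dd (S = 22.5): continuation = e^(−0.08)·[0.6666·4.8750 + 0.3334·16.1250] = 7.9628; exercise value = 10.5000 > continuation, so V_dd = 10.5000 (exercise)
Node u (S = 50): continuation = e^(−0.08)·[0.6666·0.0000 + 0.3334·1.5005] = 0.4618; exercise value = 0.0000 ≤ continuation, so V_u = 0.4618
Node d (S = 30): continuation = e^(−0.08)·[0.6666·1.5005 + 0.3334·10.5000] = 4.1551; exercise value = 3.0000 ≤ continuation, so V_d = 4.1551
Node 0 (S = 40): continuation = e^(−0.08)·[0.6666·0.4618 + 0.3334·4.1551] = 1.5631; exercise value = 0.0000 ≤ continuation, so V_0 = 1.5631

$1.56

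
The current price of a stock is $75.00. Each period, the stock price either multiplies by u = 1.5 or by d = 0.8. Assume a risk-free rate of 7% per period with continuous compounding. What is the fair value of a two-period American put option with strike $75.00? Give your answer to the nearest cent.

Risk-neutral probability p = (e^0.07 − 0.8)/(1.5 − 0.8) = 0.2725/0.7000 = 0.3893
Terminal stock prices: S_uu = 168.8, S_ud = 90, S_dd = 48
Terminal payoffs (K − S): max(-93.75, 0) = 0, max(-15, 0) = 0, max(27, 0) = 27
Node u (S = 112.5): continuation = e^(−0.07)·[0.3893·0.0000 + 0.6107·0.0000] = 0.0000; exercise value = 0.0000 ≤ continuation, so V_u = 0.0000
Node d (S = 60): continuation = e^(−0.07)·[0.3893·0.0000 + 0.6107·27.0000] = 15.3742; exercise value = 15.0000 ≤ continuation, so V_d = 15.3742
Node 0 (S = 75): continuation = e^(−0.07)·[0.3893·0.0000 + 0.6107·15.3742] = 8.7543; exercise value = 0.0000 ≤ continuation, so V_0 = 8.7543

$8.75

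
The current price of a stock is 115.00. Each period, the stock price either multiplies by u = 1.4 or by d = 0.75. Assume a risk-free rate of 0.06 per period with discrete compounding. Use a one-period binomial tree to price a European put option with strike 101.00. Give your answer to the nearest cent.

Risk-neutral probability p = (1 + 0.06 − 0.75)/(1.4 − 0.75) = 0.3100/0.6500 = 0.4769
Terminal stock prices: S_u = 161, S_d = 86.25
Terminal payoffs (K − S): max(-60, 0) = 0, max(14.75, 0) = 14.75
Node 0 (S = 115): V_0 = 1/1.06·[0.4769·0.0000 + 0.5231·14.7500] = 7.2787

7.28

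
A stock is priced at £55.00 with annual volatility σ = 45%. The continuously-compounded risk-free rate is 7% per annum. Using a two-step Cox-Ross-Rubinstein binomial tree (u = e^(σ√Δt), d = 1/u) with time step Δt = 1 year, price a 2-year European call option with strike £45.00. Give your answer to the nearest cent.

CRR parameters: u = e^(σ√Δt) = e^(0.45·√1) = 1.5683, d = 1/u = 0.6376
Per-period rate: rΔt = 0.07·1 = 0.07, so R = e^0.07 = 1.0725
Risk-neutral probability p = (e^0.07 − 0.6376)/(1.5683 − 0.6376) = 0.4349/0.9307 = 0.4673
Terminal stock prices: S_uu = 135.3, S_ud = 55, S_dd = 22.36
Terminal payoffs (S − K): max(90.28, 0) = 90.28, max(10, 0) = 10, max(-22.64, 0) = 0
Node u (S = 86.26): V_u = e^(−0.07)·[0.4673·90.2782 + 0.5327·10.0000] = 44.2994
Node d (S = 35.07): V_d = e^(−0.07)·[0.4673·10.0000 + 0.5327·0.0000] = 4.3568
Node 0 (S = 55): V_0 = e^(−0.07)·[0.4673·44.2994 + 0.5327·4.3568] = 21.4644

£21.46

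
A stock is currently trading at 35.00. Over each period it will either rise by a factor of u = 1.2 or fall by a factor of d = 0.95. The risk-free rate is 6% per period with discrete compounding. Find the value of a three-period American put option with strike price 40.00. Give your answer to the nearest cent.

5.00

Risk-neutral probability p = (1 + 0.06 − 0.95)/(1.2 − 0.95) = 0.1100/0.2500 = 0.4400
Terminal stock prices: S_uuu = 60.48, S_uud = 47.88, S_udd = 37.91, S_ddd = 30.01
Terminal payoffs (K − S): max(-20.48, 0) = 0, max(-7.88, 0) = 0, max(2.095, 0) = 2.095, max(9.992, 0) = 9.992
Node uu (S = 50.4): continuation = 1/1.06·[0.4400·0.0000 + 0.5600·0.0000] = 0.0000; exercise value = 0.0000 ≤ continuation, so V_uu = 0.0000
Node ud (S = 39.9): continuation = 1/1.06·[0.4400·0.0000 + 0.5600·2.0950] = 1.1068; exercise value = 0.1000 ≤ continuation, so V_ud = 1.1068
Node dd (S = 31.59): continuation = 1/1.06·[0.4400·2.0950 + 0.5600·9.9919] = 6.1483; exercise value = 8.4125 > continuation, so V_dd = 8.4125 (exercise)
Node u (S = 42): continuation = 1/1.06·[0.4400·0.0000 + 0.5600·1.1068] = 0.5847; exercise value = 0.0000 ≤ continuation, so V_u = 0.5847
Node d (S = 33.25): continuation = 1/1.06·[0.4400·1.1068 + 0.5600·8.4125] = 4.9038; exercise value = 6.7500 > continuation, so V_d = 6.7500 (exercise)
Node 0 (S = 35): continuation = 1/1.06·[0.4400·0.5847 + 0.5600·6.7500] = 3.8088; exercise value = 5.0000 > continuation, so V_0 = 5.0000 (exercise)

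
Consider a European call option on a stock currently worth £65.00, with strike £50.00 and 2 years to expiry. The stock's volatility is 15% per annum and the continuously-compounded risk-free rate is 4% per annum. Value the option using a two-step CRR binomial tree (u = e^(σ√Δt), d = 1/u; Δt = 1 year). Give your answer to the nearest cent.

£19.12

CRR parameters: u = e^(σ√Δt) = e^(0.15·√1) = 1.1618, d = 1/u = 0.8607
Per-period rate: rΔt = 0.04·1 = 0.04, so R = e^0.04 = 1.0408
Risk-neutral probability p = (e^0.04 − 0.8607)/(1.1618 − 0.8607) = 0.1801/0.3011 = 0.5981
Terminal stock prices: S_uu = 87.74, S_ud = 65, S_dd = 48.15
Terminal payoffs (S − K): max(37.74, 0) = 37.74, max(15, 0) = 15, max(-1.847, 0) = 0
Node u (S = 75.52): V_u = e^(−0.04)·[0.5981·37.7408 + 0.4019·15.0000] = 27.4798
Node d (S = 55.95): V_d = e^(−0.04)·[0.5981·15.0000 + 0.4019·0.0000] = 8.6197
Node 0 (S = 65): V_0 = e^(−0.04)·[0.5981·27.4798 + 0.4019·8.6197] = 19.1196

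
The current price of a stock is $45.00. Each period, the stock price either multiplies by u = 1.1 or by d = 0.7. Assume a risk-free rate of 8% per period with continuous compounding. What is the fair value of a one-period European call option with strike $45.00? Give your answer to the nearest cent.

$3.98

Risk-neutral probability p = (e^0.08 − 0.7)/(1.1 − 0.7) = 0.3833/0.4000 = 0.9582
Terminal stock prices: S_u = 49.5, S_d = 31.5
Terminal payoffs (S − K): max(4.5, 0) = 4.5, max(-13.5, 0) = 0
Node 0 (S = 45): V_0 = e^(−0.08)·[0.9582·4.5000 + 0.0418·0.0000] = 3.9805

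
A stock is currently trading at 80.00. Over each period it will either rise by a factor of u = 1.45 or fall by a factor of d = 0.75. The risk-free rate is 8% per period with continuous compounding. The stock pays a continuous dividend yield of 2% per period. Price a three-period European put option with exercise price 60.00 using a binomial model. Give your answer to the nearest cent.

Per-period risk-free factor R = e^0.08 = 1.0833; dividend-adjusted growth = e^(0.08−0.02) = 1.0618.
Risk-neutral probability p = (1.0618 − 0.75)/(1.45 − 0.75) = 0.3118/0.7000 = 0.4455
Terminal stock prices: S_uuu = 243.9, S_uud = 126.1, S_udd = 65.25, S_ddd = 33.75
Terminal payoffs (K − S): max(-183.9, 0) = 0, max(-66.15, 0) = 0, max(-5.25, 0) = 0, max(26.25, 0) = 26.25
Node uu (S = 168.2): V_uu = e^(−0.08)·[0.4455·0.0000 + 0.5545·0.0000] = 0.0000
Node ud (S = 87): V_ud = e^(−0.08)·[0.4455·0.0000 + 0.5545·0.0000] = 0.0000
Node dd (S = 45): V_dd = e^(−0.08)·[0.4455·0.0000 + 0.5545·26.2500] = 13.4370
Node u (S = 116): V_u = e^(−0.08)·[0.4455·0.0000 + 0.5545·0.0000] = 0.0000
Node d (S = 60): V_d = e^(−0.08)·[0.4455·0.0000 + 0.5545·13.4370] = 6.8782
Node 0 (S = 80): V_0 = e^(−0.08)·[0.4455·0.0000 + 0.5545·6.8782] = 3.5209

3.52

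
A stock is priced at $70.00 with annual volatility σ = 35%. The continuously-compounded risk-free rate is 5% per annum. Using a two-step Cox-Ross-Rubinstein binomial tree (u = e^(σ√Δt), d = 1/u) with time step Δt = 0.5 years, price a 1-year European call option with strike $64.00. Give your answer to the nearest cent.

CRR parameters: u = e^(σ√Δt) = e^(0.35·√0.5) = 1.2808, d = 1/u = 0.7808
Per-period rate: rΔt = 0.05·0.5 = 0.025, so R = e^0.025 = 1.0253
Risk-neutral probability p = (e^0.025 − 0.7808)/(1.2808 − 0.7808) = 0.2446/0.5000 = 0.4891
Terminal stock prices: S_uu = 114.8, S_ud = 70, S_dd = 42.67
Terminal payoffs (S − K): max(50.83, 0) = 50.83, max(6, 0) = 6, max(-21.33, 0) = 0
Node u (S = 89.66): V_u = e^(−0.025)·[0.4891·50.8320 + 0.5109·6.0000] = 27.2364
Node d (S = 54.65): V_d = e^(−0.025)·[0.4891·6.0000 + 0.5109·0.0000] = 2.8620
Node 0 (S = 70): V_0 = e^(−0.025)·[0.4891·27.2364 + 0.5109·2.8620] = 14.4177

$14.42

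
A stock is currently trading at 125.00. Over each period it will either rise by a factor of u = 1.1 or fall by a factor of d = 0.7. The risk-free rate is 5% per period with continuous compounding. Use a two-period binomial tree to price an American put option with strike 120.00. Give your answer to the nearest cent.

6.07

Risk-neutral probability p = (e^0.05 − 0.7)/(1.1 − 0.7) = 0.3513/0.4000 = 0.8782
Terminal stock prices: S_uu = 151.3, S_ud = 96.25, S_dd = 61.25
Terminal payoffs (K − S): max(-31.25, 0) = 0, max(23.75, 0) = 23.75, max(58.75, 0) = 58.75
Node u (S = 137.5): continuation = e^(−0.05)·[0.8782·0.0000 + 0.1218·23.7500] = 2.7522; exercise value = 0.0000 ≤ continuation, so V_u = 2.7522
Node d (S = 87.5): continuation = e^(−0.05)·[0.8782·23.7500 + 0.1218·58.7500] = 26.6475; exercise value = 32.5000 > continuation, so V_d = 32.5000 (exercise)
Node 0 (S = 125): continuation = e^(−0.05)·[0.8782·2.7522 + 0.1218·32.5000] = 6.0652; exercise value = 0.0000 ≤ continuation, so V_0 = 6.0652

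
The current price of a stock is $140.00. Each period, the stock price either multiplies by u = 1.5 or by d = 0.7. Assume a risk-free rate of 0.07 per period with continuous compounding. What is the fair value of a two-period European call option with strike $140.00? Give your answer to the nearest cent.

$36.01

Risk-neutral probability p = (e^0.07 − 0.7)/(1.5 − 0.7) = 0.3725/0.8000 = 0.4656
Terminal stock prices: S_uu = 315, S_ud = 147, S_dd = 68.6
Terminal payoffs (S − K): max(175, 0) = 175, max(7, 0) = 7, max(-71.4, 0) = 0
Node u (S = 210): V_u = e^(−0.07)·[0.4656·175.0000 + 0.5344·7.0000] = 79.4649
Node d (S = 98): V_d = e^(−0.07)·[0.4656·7.0000 + 0.5344·0.0000] = 3.0391
Node 0 (S = 140): V_0 = e^(−0.07)·[0.4656·79.4649 + 0.5344·3.0391] = 36.0143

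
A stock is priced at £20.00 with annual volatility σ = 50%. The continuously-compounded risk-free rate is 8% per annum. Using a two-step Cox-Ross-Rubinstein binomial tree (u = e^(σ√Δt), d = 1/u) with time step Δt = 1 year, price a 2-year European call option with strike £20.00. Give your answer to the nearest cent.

CRR parameters: u = e^(σ√Δt) = e^(0.5·√1) = 1.6487, d = 1/u = 0.6065
Per-period rate: rΔt = 0.08·1 = 0.08, so R = e^0.08 = 1.0833
Risk-neutral probability p = (e^0.08 − 0.6065)/(1.6487 − 0.6065) = 0.4768/1.0422 = 0.4575
Terminal stock prices: S_uu = 54.37, S_ud = 20, S_dd = 7.358
Terminal payoffs (S − K): max(34.37, 0) = 34.37, max(0, 0) = 0, max(-12.64, 0) = 0
Node u (S = 32.97): V_u = e^(−0.08)·[0.4575·34.3656 + 0.5425·0.0000] = 14.5121
Node d (S = 12.13): V_d = e^(−0.08)·[0.4575·0.0000 + 0.5425·0.0000] = 0.0000
Node 0 (S = 20): V_0 = e^(−0.08)·[0.4575·14.5121 + 0.5425·0.0000] = 6.1282

£6.13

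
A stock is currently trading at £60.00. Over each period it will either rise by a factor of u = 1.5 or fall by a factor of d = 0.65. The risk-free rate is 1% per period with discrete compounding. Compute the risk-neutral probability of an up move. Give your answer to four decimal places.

Risk-neutral probability p = (1 + 0.01 − 0.65)/(1.5 − 0.65) = 0.3600/0.8500 = 0.4235

p = 0.4235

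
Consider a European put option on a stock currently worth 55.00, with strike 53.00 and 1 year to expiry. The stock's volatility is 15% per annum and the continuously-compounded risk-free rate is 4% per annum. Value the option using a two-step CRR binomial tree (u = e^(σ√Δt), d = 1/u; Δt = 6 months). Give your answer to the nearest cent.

1.52

CRR parameters: u = e^(σ√Δt) = e^(0.15·√0.5) = 1.1119, d = 1/u = 0.8994
Per-period rate: rΔt = 0.04·0.5 = 0.02, so R = e^0.02 = 1.0202
Risk-neutral probability p = (e^0.02 − 0.8994)/(1.1119 − 0.8994) = 0.1208/0.2125 = 0.5686
Terminal stock prices: S_uu = 68, S_ud = 55, S_dd = 44.49
Terminal payoffs (K − S): max(-15, 0) = 0, max(-2, 0) = 0, max(8.513, 0) = 8.513
Node u (S = 61.15): V_u = e^(−0.02)·[0.5686·0.0000 + 0.4314·0.0000] = 0.0000
Node d (S = 49.47): V_d = e^(−0.02)·[0.5686·0.0000 + 0.4314·8.5128] = 3.6000
Node 0 (S = 55): V_0 = e^(−0.02)·[0.5686·0.0000 + 0.4314·3.6000] = 1.5224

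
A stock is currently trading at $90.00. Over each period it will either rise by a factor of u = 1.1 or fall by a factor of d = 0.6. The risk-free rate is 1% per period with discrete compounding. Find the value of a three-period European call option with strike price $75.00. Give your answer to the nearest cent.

$23.97

Risk-neutral probability p = (1 + 0.01 − 0.6)/(1.1 − 0.6) = 0.4100/0.5000 = 0.8200
Terminal stock prices: S_uuu = 119.8, S_uud = 65.34, S_udd = 35.64, S_ddd = 19.44
Terminal payoffs (S − K): max(44.79, 0) = 44.79, max(-9.66, 0) = 0, max(-39.36, 0) = 0, max(-55.56, 0) = 0
Node uu (S = 108.9): V_uu = 1/1.01·[0.8200·44.7900 + 0.1800·0.0000] = 36.3642
Node ud (S = 59.4): V_ud = 1/1.01·[0.8200·0.0000 + 0.1800·0.0000] = 0.0000
Node dd (S = 32.4): V_dd = 1/1.01·[0.8200·0.0000 + 0.1800·0.0000] = 0.0000
Node u (S = 99): V_u = 1/1.01·[0.8200·36.3642 + 0.1800·0.0000] = 29.5234
Node d (S = 54): V_d = 1/1.01·[0.8200·0.0000 + 0.1800·0.0000] = 0.0000
Node 0 (S = 90): V_0 = 1/1.01·[0.8200·29.5234 + 0.1800·0.0000] = 23.9695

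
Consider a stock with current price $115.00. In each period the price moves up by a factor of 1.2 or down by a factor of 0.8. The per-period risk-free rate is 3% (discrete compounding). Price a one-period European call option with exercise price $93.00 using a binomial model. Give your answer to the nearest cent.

Risk-neutral probability p = (1 + 0.03 − 0.8)/(1.2 − 0.8) = 0.2300/0.4000 = 0.5750
Terminal stock prices: S_u = 138, S_d = 92
Terminal payoffs (S − K): max(45, 0) = 45, max(-1, 0) = 0
Node 0 (S = 115): V_0 = 1/1.03·[0.5750·45.0000 + 0.4250·0.0000] = 25.1214

$25.12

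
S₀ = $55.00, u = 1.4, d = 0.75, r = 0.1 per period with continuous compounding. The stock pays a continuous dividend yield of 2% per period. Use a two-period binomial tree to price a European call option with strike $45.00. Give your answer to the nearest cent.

$18.73

Per-period risk-free factor R = e^0.1 = 1.1052; dividend-adjusted growth = e^(0.1−0.02) = 1.0833.
Risk-neutral probability p = (1.0833 − 0.75)/(1.4 − 0.75) = 0.3333/0.6500 = 0.5127
Terminal stock prices: S_uu = 107.8, S_ud = 57.75, S_dd = 30.94
Terminal payoffs (S − K): max(62.8, 0) = 62.8, max(12.75, 0) = 12.75, max(-14.06, 0) = 0
Node u (S = 77): V_u = e^(−0.1)·[0.5127·62.8000 + 0.4873·12.7500] = 34.7576
Node d (S = 41.25): V_d = e^(−0.1)·[0.5127·12.7500 + 0.4873·0.0000] = 5.9154
Node 0 (S = 55): V_0 = e^(−0.1)·[0.5127·34.7576 + 0.4873·5.9154] = 18.7340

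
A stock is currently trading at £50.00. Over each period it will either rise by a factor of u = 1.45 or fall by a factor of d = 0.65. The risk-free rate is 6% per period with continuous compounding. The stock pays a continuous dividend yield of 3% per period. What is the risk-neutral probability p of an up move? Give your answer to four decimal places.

Per-period risk-free factor R = e^0.06 = 1.0618; dividend-adjusted growth = e^(0.06−0.03) = 1.0305.
Risk-neutral probability p = (1.0305 − 0.65)/(1.45 − 0.65) = 0.3805/0.8000 = 0.4756

p = 0.4756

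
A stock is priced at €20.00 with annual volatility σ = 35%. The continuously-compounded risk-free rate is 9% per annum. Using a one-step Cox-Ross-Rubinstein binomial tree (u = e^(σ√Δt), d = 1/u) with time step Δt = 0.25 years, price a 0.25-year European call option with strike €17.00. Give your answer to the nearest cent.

CRR parameters: u = e^(σ√Δt) = e^(0.35·√0.25) = 1.1912, d = 1/u = 0.8395
Per-period rate: rΔt = 0.09·0.25 = 0.0225, so R = e^0.0225 = 1.0228
Risk-neutral probability p = (e^0.0225 − 0.8395)/(1.1912 − 0.8395) = 0.1833/0.3518 = 0.5210
Terminal stock prices: S_u = 23.82, S_d = 16.79
Terminal payoffs (S − K): max(6.825, 0) = 6.825, max(-0.2109, 0) = 0
Node 0 (S = 20): V_0 = e^(−0.0225)·[0.5210·6.8249 + 0.4790·0.0000] = 3.4770

€3.48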